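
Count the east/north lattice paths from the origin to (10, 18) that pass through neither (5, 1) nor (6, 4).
Number of paths = 12395946

Inclusion–exclusion. Total paths: C(28, 10) = 13123110. Through P₁: C(6, 5)·C(22, 5) = 158004. Through P₂: C(10, 6)·C(18, 4) = 642600. Since P₁ is strictly southwest of P₂, a monotone path through both must visit P₁ then P₂; paths through both = C(6, 5)·C(4, 1)·C(18, 4) = 73440. Avoid both = 13123110 − 158004 − 642600 + 73440 = 12395946.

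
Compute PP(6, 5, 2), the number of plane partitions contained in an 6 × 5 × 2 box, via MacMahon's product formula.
PP(6, 5, 2) = 60984

Evaluate the triple product over i = 1..6, j = 1..5, k = 1..2. The factors are (2/1) · (3/2) · (3/2) · (4/3) · (4/3) · (5/4) · (5/4) · (6/5) · … (60 factors total). The numerators and denominators telescope so the product is an integer; carrying out the multiplication exactly gives PP(6, 5, 2) = 60984.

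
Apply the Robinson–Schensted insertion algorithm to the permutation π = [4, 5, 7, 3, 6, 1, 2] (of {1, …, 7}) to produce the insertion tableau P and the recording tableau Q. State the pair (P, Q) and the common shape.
P = [1, 2, 6] / [3, 5] / [4, 7];  Q = [1, 2, 3] / [4, 5] / [6, 7];  common shape = (3, 2, 2)

Row-insert the values π_1, π_2, … into P one at a time, bumping the leftmost entry strictly greater than the inserted value down to the next row. The recording tableau Q records, in position (i, j), the step at which that cell was added to P.
  Insert 4 (step 1): P = [4];  Q = [1]
  Insert 5 (step 2): P = [4, 5];  Q = [1, 2]
  Insert 7 (step 3): P = [4, 5, 7];  Q = [1, 2, 3]
  Insert 3 (step 4): P = [3, 5, 7] / [4];  Q = [1, 2, 3] / [4]
  Insert 6 (step 5): P = [3, 5, 6] / [4, 7];  Q = [1, 2, 3] / [4, 5]
  Insert 1 (step 6): P = [1, 5, 6] / [3, 7] / [4];  Q = [1, 2, 3] / [4, 5] / [6]
  Insert 2 (step 7): P = [1, 2, 6] / [3, 5] / [4, 7];  Q = [1, 2, 3] / [4, 5] / [6, 7]
Final shape: (3, 2, 2).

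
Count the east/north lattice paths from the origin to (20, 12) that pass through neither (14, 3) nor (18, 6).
Number of paths = 219287152

Inclusion–exclusion. Total paths: C(32, 20) = 225792840. Through P₁: C(17, 14)·C(15, 6) = 3403400. Through P₂: C(24, 18)·C(8, 2) = 3768688. Since P₁ is strictly southwest of P₂, a monotone path through both must visit P₁ then P₂; paths through both = C(17, 14)·C(7, 4)·C(8, 2) = 666400. Avoid both = 225792840 − 3403400 − 3768688 + 666400 = 219287152.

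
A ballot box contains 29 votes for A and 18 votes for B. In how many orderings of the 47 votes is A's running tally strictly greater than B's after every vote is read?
Strict-lead orderings = 1069258071970

Total orderings of the 47 votes with 29 for A: C(47, 29) = 4568648125690. By the Bertrand ballot formula (Cycle Lemma / reflection principle), the number of orderings in which A is strictly ahead of B throughout is (p − q)/(p + q) · C(p + q, p) = (29 − 18)/(29 + 18) · 4568648125690 = 1069258071970.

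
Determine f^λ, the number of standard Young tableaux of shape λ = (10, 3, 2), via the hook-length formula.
# SYT of shape (10, 3, 2) = 9100

Hook-length formula: f^λ = n! / Π hook(c), product over all cells c of the Young diagram. For λ = (10, 3, 2), n = 15 boxes. Hook lengths by row (left-to-right, top-to-bottom): [12, 11, 9, 7, 6, 5, 4, 3, 2, 1]; [4, 3, 1]; [2, 1]. Product of hooks = 143700480. So f^λ = 15! / 143700480 = 1307674368000 / 143700480 = 9100.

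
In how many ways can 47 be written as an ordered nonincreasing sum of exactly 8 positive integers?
p(47, 8 parts) = 8588

Partitions of n into exactly k parts are in bijection with partitions of n − k into at most k parts (subtract 1 from each part). So p(47, exactly 8) = p(39, parts ≤ 8). Computing via the recurrence p(m, j) = p(m, j−1) + p(m−j, j) gives 8588.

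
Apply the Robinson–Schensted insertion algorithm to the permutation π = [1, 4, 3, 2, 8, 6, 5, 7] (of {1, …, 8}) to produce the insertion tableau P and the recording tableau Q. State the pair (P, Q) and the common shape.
P = [1, 2, 5, 7] / [3, 6] / [4, 8];  Q = [1, 2, 5, 8] / [3, 6] / [4, 7];  common shape = (4, 2, 2)

Row-insert the values π_1, π_2, … into P one at a time, bumping the leftmost entry strictly greater than the inserted value down to the next row. The recording tableau Q records, in position (i, j), the step at which that cell was added to P.
  Insert 1 (step 1): P = [1];  Q = [1]
  Insert 4 (step 2): P = [1, 4];  Q = [1, 2]
  Insert 3 (step 3): P = [1, 3] / [4];  Q = [1, 2] / [3]
  Insert 2 (step 4): P = [1, 2] / [3] / [4];  Q = [1, 2] / [3] / [4]
  Insert 8 (step 5): P = [1, 2, 8] / [3] / [4];  Q = [1, 2, 5] / [3] / [4]
  Insert 6 (step 6): P = [1, 2, 6] / [3, 8] / [4];  Q = [1, 2, 5] / [3, 6] / [4]
  Insert 5 (step 7): P = [1, 2, 5] / [3, 6] / [4, 8];  Q = [1, 2, 5] / [3, 6] / [4, 7]
  Insert 7 (step 8): P = [1, 2, 5, 7] / [3, 6] / [4, 8];  Q = [1, 2, 5, 8] / [3, 6] / [4, 7]
Final shape: (4, 2, 2).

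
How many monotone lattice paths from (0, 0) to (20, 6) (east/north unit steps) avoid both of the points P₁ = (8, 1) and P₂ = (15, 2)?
Number of paths = 166474

Inclusion–exclusion. Total paths: C(26, 20) = 230230. Through P₁: C(9, 8)·C(17, 12) = 55692. Through P₂: C(17, 15)·C(9, 5) = 17136. Since P₁ is strictly southwest of P₂, a monotone path through both must visit P₁ then P₂; paths through both = C(9, 8)·C(8, 7)·C(9, 5) = 9072. Avoid both = 230230 − 55692 − 17136 + 9072 = 166474.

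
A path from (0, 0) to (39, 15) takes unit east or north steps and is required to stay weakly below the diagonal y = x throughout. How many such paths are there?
Number of paths = 5408954784450

By the reflection principle (André's argument), the number of monotone paths to (39, 15) with n ≤ m that never go above y = x is C(54, 39) − C(54, 40) = 8654327655120 − 3245372870670 = 5408954784450.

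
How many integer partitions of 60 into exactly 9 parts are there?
p(60, 9 parts) = 51294

Partitions of n into exactly k parts are in bijection with partitions of n − k into at most k parts (subtract 1 from each part). So p(60, exactly 9) = p(51, parts ≤ 9). Computing via the recurrence p(m, j) = p(m, j−1) + p(m−j, j) gives 51294.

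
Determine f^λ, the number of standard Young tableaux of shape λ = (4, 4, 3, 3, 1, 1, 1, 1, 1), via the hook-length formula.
# SYT of shape (4, 4, 3, 3, 1, 1, 1, 1, 1) = 7407036

Hook-length formula: f^λ = n! / Π hook(c), product over all cells c of the Young diagram. For λ = (4, 4, 3, 3, 1, 1, 1, 1, 1), n = 19 boxes. Hook lengths by row (left-to-right, top-to-bottom): [12, 6, 5, 2]; [11, 5, 4, 1]; [9, 3, 2]; [8, 2, 1]; [5]; [4]; [3]; [2]; [1]. Product of hooks = 16422912000. So f^λ = 19! / 16422912000 = 121645100408832000 / 16422912000 = 7407036.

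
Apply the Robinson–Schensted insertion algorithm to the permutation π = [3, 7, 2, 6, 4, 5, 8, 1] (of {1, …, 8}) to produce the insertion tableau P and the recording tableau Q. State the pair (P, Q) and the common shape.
P = [1, 4, 5, 8] / [2, 6] / [3] / [7];  Q = [1, 2, 6, 7] / [3, 4] / [5] / [8];  common shape = (4, 2, 1, 1)

Row-insert the values π_1, π_2, … into P one at a time, bumping the leftmost entry strictly greater than the inserted value down to the next row. The recording tableau Q records, in position (i, j), the step at which that cell was added to P.
  Insert 3 (step 1): P = [3];  Q = [1]
  Insert 7 (step 2): P = [3, 7];  Q = [1, 2]
  Insert 2 (step 3): P = [2, 7] / [3];  Q = [1, 2] / [3]
  Insert 6 (step 4): P = [2, 6] / [3, 7];  Q = [1, 2] / [3, 4]
  Insert 4 (step 5): P = [2, 4] / [3, 6] / [7];  Q = [1, 2] / [3, 4] / [5]
  Insert 5 (step 6): P = [2, 4, 5] / [3, 6] / [7];  Q = [1, 2, 6] / [3, 4] / [5]
  Insert 8 (step 7): P = [2, 4, 5, 8] / [3, 6] / [7];  Q = [1, 2, 6, 7] / [3, 4] / [5]
  Insert 1 (step 8): P = [1, 4, 5, 8] / [2, 6] / [3] / [7];  Q = [1, 2, 6, 7] / [3, 4] / [5] / [8]
Final shape: (4, 2, 1, 1).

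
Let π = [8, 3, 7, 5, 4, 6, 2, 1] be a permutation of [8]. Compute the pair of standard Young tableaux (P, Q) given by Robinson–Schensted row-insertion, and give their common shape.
P = [1, 4, 6] / [2] / [3] / [5] / [7] / [8];  Q = [1, 3, 6] / [2] / [4] / [5] / [7] / [8];  common shape = (3, 1, 1, 1, 1, 1)

Row-insert the values π_1, π_2, … into P one at a time, bumping the leftmost entry strictly greater than the inserted value down to the next row. The recording tableau Q records, in position (i, j), the step at which that cell was added to P.
  Insert 8 (step 1): P = [8];  Q = [1]
  Insert 3 (step 2): P = [3] / [8];  Q = [1] / [2]
  Insert 7 (step 3): P = [3, 7] / [8];  Q = [1, 3] / [2]
  Insert 5 (step 4): P = [3, 5] / [7] / [8];  Q = [1, 3] / [2] / [4]
  Insert 4 (step 5): P = [3, 4] / [5] / [7] / [8];  Q = [1, 3] / [2] / [4] / [5]
  Insert 6 (step 6): P = [3, 4, 6] / [5] / [7] / [8];  Q = [1, 3, 6] / [2] / [4] / [5]
  Insert 2 (step 7): P = [2, 4, 6] / [3] / [5] / [7] / [8];  Q = [1, 3, 6] / [2] / [4] / [5] / [7]
  Insert 1 (step 8): P = [1, 4, 6] / [2] / [3] / [5] / [7] / [8];  Q = [1, 3, 6] / [2] / [4] / [5] / [7] / [8]
Final shape: (3, 1, 1, 1, 1, 1).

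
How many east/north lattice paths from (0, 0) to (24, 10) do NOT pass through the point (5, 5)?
Number of paths = 120417132

Total paths from (0, 0) to (24, 10): C(34, 24) = 131128140. Paths through (5, 5): (paths (0, 0) → (5, 5)) × (paths (5, 5) → (24, 10)) = C(10, 5) · C(24, 19) = 252 · 42504 = 10711008. Avoidance count = 131128140 − 10711008 = 120417132.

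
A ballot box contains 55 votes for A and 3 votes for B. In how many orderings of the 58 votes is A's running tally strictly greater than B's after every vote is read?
Strict-lead orderings = 27664

Total orderings of the 58 votes with 55 for A: C(58, 55) = 30856. By the Bertrand ballot formula (Cycle Lemma / reflection principle), the number of orderings in which A is strictly ahead of B throughout is (p − q)/(p + q) · C(p + q, p) = (55 − 3)/(55 + 3) · 30856 = 27664.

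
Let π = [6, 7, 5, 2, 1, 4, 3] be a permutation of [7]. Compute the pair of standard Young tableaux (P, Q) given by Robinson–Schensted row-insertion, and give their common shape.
P = [1, 3] / [2, 4] / [5, 7] / [6];  Q = [1, 2] / [3, 6] / [4, 7] / [5];  common shape = (2, 2, 2, 1)

Row-insert the values π_1, π_2, … into P one at a time, bumping the leftmost entry strictly greater than the inserted value down to the next row. The recording tableau Q records, in position (i, j), the step at which that cell was added to P.
  Insert 6 (step 1): P = [6];  Q = [1]
  Insert 7 (step 2): P = [6, 7];  Q = [1, 2]
  Insert 5 (step 3): P = [5, 7] / [6];  Q = [1, 2] / [3]
  Insert 2 (step 4): P = [2, 7] / [5] / [6];  Q = [1, 2] / [3] / [4]
  Insert 1 (step 5): P = [1, 7] / [2] / [5] / [6];  Q = [1, 2] / [3] / [4] / [5]
  Insert 4 (step 6): P = [1, 4] / [2, 7] / [5] / [6];  Q = [1, 2] / [3, 6] / [4] / [5]
  Insert 3 (step 7): P = [1, 3] / [2, 4] / [5, 7] / [6];  Q = [1, 2] / [3, 6] / [4, 7] / [5]
Final shape: (2, 2, 2, 1).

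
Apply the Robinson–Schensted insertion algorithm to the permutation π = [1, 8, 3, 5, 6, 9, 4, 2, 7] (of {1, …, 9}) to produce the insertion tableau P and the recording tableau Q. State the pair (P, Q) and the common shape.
P = [1, 2, 4, 6, 7] / [3, 9] / [5] / [8];  Q = [1, 2, 4, 5, 6] / [3, 9] / [7] / [8];  common shape = (5, 2, 1, 1)

Row-insert the values π_1, π_2, … into P one at a time, bumping the leftmost entry strictly greater than the inserted value down to the next row. The recording tableau Q records, in position (i, j), the step at which that cell was added to P.
  Insert 1 (step 1): P = [1];  Q = [1]
  Insert 8 (step 2): P = [1, 8];  Q = [1, 2]
  Insert 3 (step 3): P = [1, 3] / [8];  Q = [1, 2] / [3]
  Insert 5 (step 4): P = [1, 3, 5] / [8];  Q = [1, 2, 4] / [3]
  Insert 6 (step 5): P = [1, 3, 5, 6] / [8];  Q = [1, 2, 4, 5] / [3]
  Insert 9 (step 6): P = [1, 3, 5, 6, 9] / [8];  Q = [1, 2, 4, 5, 6] / [3]
  Insert 4 (step 7): P = [1, 3, 4, 6, 9] / [5] / [8];  Q = [1, 2, 4, 5, 6] / [3] / [7]
  Insert 2 (step 8): P = [1, 2, 4, 6, 9] / [3] / [5] / [8];  Q = [1, 2, 4, 5, 6] / [3] / [7] / [8]
  Insert 7 (step 9): P = [1, 2, 4, 6, 7] / [3, 9] / [5] / [8];  Q = [1, 2, 4, 5, 6] / [3, 9] / [7] / [8]
Final shape: (5, 2, 1, 1).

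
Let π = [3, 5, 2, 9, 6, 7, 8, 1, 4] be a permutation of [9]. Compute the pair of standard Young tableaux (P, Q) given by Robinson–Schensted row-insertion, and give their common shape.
P = [1, 4, 6, 7, 8] / [2, 5] / [3, 9];  Q = [1, 2, 4, 6, 7] / [3, 5] / [8, 9];  common shape = (5, 2, 2)

Row-insert the values π_1, π_2, … into P one at a time, bumping the leftmost entry strictly greater than the inserted value down to the next row. The recording tableau Q records, in position (i, j), the step at which that cell was added to P.
  Insert 3 (step 1): P = [3];  Q = [1]
  Insert 5 (step 2): P = [3, 5];  Q = [1, 2]
  Insert 2 (step 3): P = [2, 5] / [3];  Q = [1, 2] / [3]
  Insert 9 (step 4): P = [2, 5, 9] / [3];  Q = [1, 2, 4] / [3]
  Insert 6 (step 5): P = [2, 5, 6] / [3, 9];  Q = [1, 2, 4] / [3, 5]
  Insert 7 (step 6): P = [2, 5, 6, 7] / [3, 9];  Q = [1, 2, 4, 6] / [3, 5]
  Insert 8 (step 7): P = [2, 5, 6, 7, 8] / [3, 9];  Q = [1, 2, 4, 6, 7] / [3, 5]
  Insert 1 (step 8): P = [1, 5, 6, 7, 8] / [2, 9] / [3];  Q = [1, 2, 4, 6, 7] / [3, 5] / [8]
  Insert 4 (step 9): P = [1, 4, 6, 7, 8] / [2, 5] / [3, 9];  Q = [1, 2, 4, 6, 7] / [3, 5] / [8, 9]
Final shape: (5, 2, 2).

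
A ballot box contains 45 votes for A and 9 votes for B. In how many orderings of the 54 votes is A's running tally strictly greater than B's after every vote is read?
Strict-lead orderings = 3545290840

Total orderings of the 54 votes with 45 for A: C(54, 45) = 5317936260. By the Bertrand ballot formula (Cycle Lemma / reflection principle), the number of orderings in which A is strictly ahead of B throughout is (p − q)/(p + q) · C(p + q, p) = (45 − 9)/(45 + 9) · 5317936260 = 3545290840.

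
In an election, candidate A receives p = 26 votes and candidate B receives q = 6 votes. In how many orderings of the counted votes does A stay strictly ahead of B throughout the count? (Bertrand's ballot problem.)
Strict-lead orderings = 566370

Total orderings of the 32 votes with 26 for A: C(32, 26) = 906192. By the Bertrand ballot formula (Cycle Lemma / reflection principle), the number of orderings in which A is strictly ahead of B throughout is (p − q)/(p + q) · C(p + q, p) = (26 − 6)/(26 + 6) · 906192 = 566370.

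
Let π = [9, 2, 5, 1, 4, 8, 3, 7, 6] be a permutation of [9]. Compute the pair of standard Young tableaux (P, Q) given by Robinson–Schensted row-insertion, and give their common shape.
P = [1, 3, 6] / [2, 4, 7] / [5, 8] / [9];  Q = [1, 3, 6] / [2, 5, 8] / [4, 9] / [7];  common shape = (3, 3, 2, 1)

Row-insert the values π_1, π_2, … into P one at a time, bumping the leftmost entry strictly greater than the inserted value down to the next row. The recording tableau Q records, in position (i, j), the step at which that cell was added to P.
  Insert 9 (step 1): P = [9];  Q = [1]
  Insert 2 (step 2): P = [2] / [9];  Q = [1] / [2]
  Insert 5 (step 3): P = [2, 5] / [9];  Q = [1, 3] / [2]
  Insert 1 (step 4): P = [1, 5] / [2] / [9];  Q = [1, 3] / [2] / [4]
  Insert 4 (step 5): P = [1, 4] / [2, 5] / [9];  Q = [1, 3] / [2, 5] / [4]
  Insert 8 (step 6): P = [1, 4, 8] / [2, 5] / [9];  Q = [1, 3, 6] / [2, 5] / [4]
  Insert 3 (step 7): P = [1, 3, 8] / [2, 4] / [5] / [9];  Q = [1, 3, 6] / [2, 5] / [4] / [7]
  Insert 7 (step 8): P = [1, 3, 7] / [2, 4, 8] / [5] / [9];  Q = [1, 3, 6] / [2, 5, 8] / [4] / [7]
  Insert 6 (step 9): P = [1, 3, 6] / [2, 4, 7] / [5, 8] / [9];  Q = [1, 3, 6] / [2, 5, 8] / [4, 9] / [7]
Final shape: (3, 3, 2, 1).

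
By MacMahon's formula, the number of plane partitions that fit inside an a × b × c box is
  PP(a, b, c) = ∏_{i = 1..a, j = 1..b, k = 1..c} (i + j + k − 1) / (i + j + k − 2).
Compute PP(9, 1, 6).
PP(9, 1, 6) = 5005

Evaluate the triple product over i = 1..9, j = 1..1, k = 1..6. The factors are (2/1) · (3/2) · (4/3) · (5/4) · (6/5) · (7/6) · (3/2) · (4/3) · … (54 factors total). The numerators and denominators telescope so the product is an integer; carrying out the multiplication exactly gives PP(9, 1, 6) = 5005.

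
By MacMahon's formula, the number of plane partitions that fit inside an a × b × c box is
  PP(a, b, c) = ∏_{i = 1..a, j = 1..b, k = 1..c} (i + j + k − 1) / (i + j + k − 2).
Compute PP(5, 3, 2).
PP(5, 3, 2) = 1176

Evaluate the triple product over i = 1..5, j = 1..3, k = 1..2. The factors are (2/1) · (3/2) · (3/2) · (4/3) · (4/3) · (5/4) · (3/2) · (4/3) · … (30 factors total). The numerators and denominators telescope so the product is an integer; carrying out the multiplication exactly gives PP(5, 3, 2) = 1176.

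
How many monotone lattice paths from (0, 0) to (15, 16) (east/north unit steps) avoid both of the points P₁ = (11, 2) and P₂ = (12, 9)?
Number of paths = 265104795

Inclusion–exclusion. Total paths: C(31, 15) = 300540195. Through P₁: C(13, 11)·C(18, 4) = 238680. Through P₂: C(21, 12)·C(10, 3) = 35271600. Since P₁ is strictly southwest of P₂, a monotone path through both must visit P₁ then P₂; paths through both = C(13, 11)·C(8, 1)·C(10, 3) = 74880. Avoid both = 300540195 − 238680 − 35271600 + 74880 = 265104795.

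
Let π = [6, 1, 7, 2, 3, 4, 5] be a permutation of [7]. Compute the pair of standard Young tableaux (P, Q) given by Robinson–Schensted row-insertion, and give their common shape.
P = [1, 2, 3, 4, 5] / [6, 7];  Q = [1, 3, 5, 6, 7] / [2, 4];  common shape = (5, 2)

Row-insert the values π_1, π_2, … into P one at a time, bumping the leftmost entry strictly greater than the inserted value down to the next row. The recording tableau Q records, in position (i, j), the step at which that cell was added to P.
  Insert 6 (step 1): P = [6];  Q = [1]
  Insert 1 (step 2): P = [1] / [6];  Q = [1] / [2]
  Insert 7 (step 3): P = [1, 7] / [6];  Q = [1, 3] / [2]
  Insert 2 (step 4): P = [1, 2] / [6, 7];  Q = [1, 3] / [2, 4]
  Insert 3 (step 5): P = [1, 2, 3] / [6, 7];  Q = [1, 3, 5] / [2, 4]
  Insert 4 (step 6): P = [1, 2, 3, 4] / [6, 7];  Q = [1, 3, 5, 6] / [2, 4]
  Insert 5 (step 7): P = [1, 2, 3, 4, 5] / [6, 7];  Q = [1, 3, 5, 6, 7] / [2, 4]
Final shape: (5, 2).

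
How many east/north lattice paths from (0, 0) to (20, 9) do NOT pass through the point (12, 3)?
Number of paths = 8648640

Total paths from (0, 0) to (20, 9): C(29, 20) = 10015005. Paths through (12, 3): (paths (0, 0) → (12, 3)) × (paths (12, 3) → (20, 9)) = C(15, 12) · C(14, 8) = 455 · 3003 = 1366365. Avoidance count = 10015005 − 1366365 = 8648640.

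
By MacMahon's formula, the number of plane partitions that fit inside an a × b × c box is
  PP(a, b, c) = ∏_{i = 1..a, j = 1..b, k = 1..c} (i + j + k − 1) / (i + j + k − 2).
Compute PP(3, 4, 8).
PP(3, 4, 8) = 4723719

Evaluate the triple product over i = 1..3, j = 1..4, k = 1..8. The factors are (2/1) · (3/2) · (4/3) · (5/4) · (6/5) · (7/6) · (8/7) · (9/8) · … (96 factors total). The numerators and denominators telescope so the product is an integer; carrying out the multiplication exactly gives PP(3, 4, 8) = 4723719.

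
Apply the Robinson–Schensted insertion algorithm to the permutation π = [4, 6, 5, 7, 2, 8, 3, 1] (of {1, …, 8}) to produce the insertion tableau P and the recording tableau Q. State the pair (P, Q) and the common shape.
P = [1, 3, 7, 8] / [2, 5] / [4] / [6];  Q = [1, 2, 4, 6] / [3, 7] / [5] / [8];  common shape = (4, 2, 1, 1)

Row-insert the values π_1, π_2, … into P one at a time, bumping the leftmost entry strictly greater than the inserted value down to the next row. The recording tableau Q records, in position (i, j), the step at which that cell was added to P.
  Insert 4 (step 1): P = [4];  Q = [1]
  Insert 6 (step 2): P = [4, 6];  Q = [1, 2]
  Insert 5 (step 3): P = [4, 5] / [6];  Q = [1, 2] / [3]
  Insert 7 (step 4): P = [4, 5, 7] / [6];  Q = [1, 2, 4] / [3]
  Insert 2 (step 5): P = [2, 5, 7] / [4] / [6];  Q = [1, 2, 4] / [3] / [5]
  Insert 8 (step 6): P = [2, 5, 7, 8] / [4] / [6];  Q = [1, 2, 4, 6] / [3] / [5]
  Insert 3 (step 7): P = [2, 3, 7, 8] / [4, 5] / [6];  Q = [1, 2, 4, 6] / [3, 7] / [5]
  Insert 1 (step 8): P = [1, 3, 7, 8] / [2, 5] / [4] / [6];  Q = [1, 2, 4, 6] / [3, 7] / [5] / [8]
Final shape: (4, 2, 1, 1).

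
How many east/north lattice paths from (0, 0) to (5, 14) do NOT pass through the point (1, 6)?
Number of paths = 8163

Total paths from (0, 0) to (5, 14): C(19, 5) = 11628. Paths through (1, 6): (paths (0, 0) → (1, 6)) × (paths (1, 6) → (5, 14)) = C(7, 1) · C(12, 4) = 7 · 495 = 3465. Avoidance count = 11628 − 3465 = 8163.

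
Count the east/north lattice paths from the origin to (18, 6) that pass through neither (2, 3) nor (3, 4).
Number of paths = 122866

Inclusion–exclusion. Total paths: C(24, 18) = 134596. Through P₁: C(5, 2)·C(19, 16) = 9690. Through P₂: C(7, 3)·C(17, 15) = 4760. Since P₁ is strictly southwest of P₂, a monotone path through both must visit P₁ then P₂; paths through both = C(5, 2)·C(2, 1)·C(17, 15) = 2720. Avoid both = 134596 − 9690 − 4760 + 2720 = 122866.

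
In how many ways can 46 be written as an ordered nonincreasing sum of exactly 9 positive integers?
p(46, 9 parts) = 8824

Partitions of n into exactly k parts are in bijection with partitions of n − k into at most k parts (subtract 1 from each part). So p(46, exactly 9) = p(37, parts ≤ 9). Computing via the recurrence p(m, j) = p(m, j−1) + p(m−j, j) gives 8824.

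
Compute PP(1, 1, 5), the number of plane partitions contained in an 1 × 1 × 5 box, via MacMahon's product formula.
PP(1, 1, 5) = 6

Evaluate the triple product over i = 1..1, j = 1..1, k = 1..5. The factors are (2/1) · (3/2) · (4/3) · (5/4) · (6/5). The numerators and denominators telescope so the product is an integer; carrying out the multiplication exactly gives PP(1, 1, 5) = 6.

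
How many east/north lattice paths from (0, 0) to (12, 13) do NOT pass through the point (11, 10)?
Number of paths = 3789436

Total paths from (0, 0) to (12, 13): C(25, 12) = 5200300. Paths through (11, 10): (paths (0, 0) → (11, 10)) × (paths (11, 10) → (12, 13)) = C(21, 11) · C(4, 1) = 352716 · 4 = 1410864. Avoidance count = 5200300 − 1410864 = 3789436.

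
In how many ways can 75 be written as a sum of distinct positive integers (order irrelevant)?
q(75) = 48446

A partition into distinct parts is a strictly decreasing sequence summing to n. The recurrence d(n, m) = d(n, m−1) + d(n−m, m−1) (use part m at most once) with q(n) = d(n, n) gives q(75) = 48446. (Euler's theorem: # distinct-part partitions = # odd-part partitions.)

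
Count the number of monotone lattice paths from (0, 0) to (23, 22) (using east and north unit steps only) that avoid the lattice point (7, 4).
Number of paths = 3389408091900

Total paths from (0, 0) to (23, 22): C(45, 23) = 4116715363800. Paths through (7, 4): (paths (0, 0) → (7, 4)) × (paths (7, 4) → (23, 22)) = C(11, 7) · C(34, 16) = 330 · 2203961430 = 727307271900. Avoidance count = 4116715363800 − 727307271900 = 3389408091900.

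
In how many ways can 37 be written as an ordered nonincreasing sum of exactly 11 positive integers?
p(37, 11 parts) = 1930

Partitions of n into exactly k parts are in bijection with partitions of n − k into at most k parts (subtract 1 from each part). So p(37, exactly 11) = p(26, parts ≤ 11). Computing via the recurrence p(m, j) = p(m, j−1) + p(m−j, j) gives 1930.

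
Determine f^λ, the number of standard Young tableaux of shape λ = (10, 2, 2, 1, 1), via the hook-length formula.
# SYT of shape (10, 2, 2, 1, 1) = 42120

Hook-length formula: f^λ = n! / Π hook(c), product over all cells c of the Young diagram. For λ = (10, 2, 2, 1, 1), n = 16 boxes. Hook lengths by row (left-to-right, top-to-bottom): [14, 11, 8, 7, 6, 5, 4, 3, 2, 1]; [5, 2]; [4, 1]; [2]; [1]. Product of hooks = 496742400. So f^λ = 16! / 496742400 = 20922789888000 / 496742400 = 42120.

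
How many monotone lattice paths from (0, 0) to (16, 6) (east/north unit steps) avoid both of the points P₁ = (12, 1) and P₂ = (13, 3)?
Number of paths = 62555

Inclusion–exclusion. Total paths: C(22, 16) = 74613. Through P₁: C(13, 12)·C(9, 4) = 1638. Through P₂: C(16, 13)·C(6, 3) = 11200. Since P₁ is strictly southwest of P₂, a monotone path through both must visit P₁ then P₂; paths through both = C(13, 12)·C(3, 1)·C(6, 3) = 780. Avoid both = 74613 − 1638 − 11200 + 780 = 62555.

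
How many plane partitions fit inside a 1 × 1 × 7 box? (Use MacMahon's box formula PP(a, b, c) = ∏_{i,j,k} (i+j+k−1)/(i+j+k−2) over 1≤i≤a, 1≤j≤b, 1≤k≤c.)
PP(1, 1, 7) = 8

Evaluate the triple product over i = 1..1, j = 1..1, k = 1..7. The factors are (2/1) · (3/2) · (4/3) · (5/4) · (6/5) · (7/6) · (8/7). The numerators and denominators telescope so the product is an integer; carrying out the multiplication exactly gives PP(1, 1, 7) = 8.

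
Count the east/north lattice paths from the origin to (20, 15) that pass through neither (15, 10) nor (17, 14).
Number of paths = 1559611140

Inclusion–exclusion. Total paths: C(35, 20) = 3247943160. Through P₁: C(25, 15)·C(10, 5) = 823727520. Through P₂: C(31, 17)·C(4, 3) = 1060730100. Since P₁ is strictly southwest of P₂, a monotone path through both must visit P₁ then P₂; paths through both = C(25, 15)·C(6, 2)·C(4, 3) = 196125600. Avoid both = 3247943160 − 823727520 − 1060730100 + 196125600 = 1559611140.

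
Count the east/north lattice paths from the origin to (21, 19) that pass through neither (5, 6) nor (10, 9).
Number of paths = 76471549374

Inclusion–exclusion. Total paths: C(40, 21) = 131282408400. Through P₁: C(11, 5)·C(29, 16) = 31353128730. Through P₂: C(19, 10)·C(21, 11) = 32583198648. Since P₁ is strictly southwest of P₂, a monotone path through both must visit P₁ then P₂; paths through both = C(11, 5)·C(8, 5)·C(21, 11) = 9125468352. Avoid both = 131282408400 − 31353128730 − 32583198648 + 9125468352 = 76471549374.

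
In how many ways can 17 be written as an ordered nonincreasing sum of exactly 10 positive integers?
p(17, 10 parts) = 15

Partitions of n into exactly k parts are in bijection with partitions of n − k into at most k parts (subtract 1 from each part). So p(17, exactly 10) = p(7, parts ≤ 10). Computing via the recurrence p(m, j) = p(m, j−1) + p(m−j, j) gives 15.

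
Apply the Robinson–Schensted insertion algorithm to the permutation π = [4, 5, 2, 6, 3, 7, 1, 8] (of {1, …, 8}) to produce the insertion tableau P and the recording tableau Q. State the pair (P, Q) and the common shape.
P = [1, 3, 6, 7, 8] / [2, 5] / [4];  Q = [1, 2, 4, 6, 8] / [3, 5] / [7];  common shape = (5, 2, 1)

Row-insert the values π_1, π_2, … into P one at a time, bumping the leftmost entry strictly greater than the inserted value down to the next row. The recording tableau Q records, in position (i, j), the step at which that cell was added to P.
  Insert 4 (step 1): P = [4];  Q = [1]
  Insert 5 (step 2): P = [4, 5];  Q = [1, 2]
  Insert 2 (step 3): P = [2, 5] / [4];  Q = [1, 2] / [3]
  Insert 6 (step 4): P = [2, 5, 6] / [4];  Q = [1, 2, 4] / [3]
  Insert 3 (step 5): P = [2, 3, 6] / [4, 5];  Q = [1, 2, 4] / [3, 5]
  Insert 7 (step 6): P = [2, 3, 6, 7] / [4, 5];  Q = [1, 2, 4, 6] / [3, 5]
  Insert 1 (step 7): P = [1, 3, 6, 7] / [2, 5] / [4];  Q = [1, 2, 4, 6] / [3, 5] / [7]
  Insert 8 (step 8): P = [1, 3, 6, 7, 8] / [2, 5] / [4];  Q = [1, 2, 4, 6, 8] / [3, 5] / [7]
Final shape: (5, 2, 1).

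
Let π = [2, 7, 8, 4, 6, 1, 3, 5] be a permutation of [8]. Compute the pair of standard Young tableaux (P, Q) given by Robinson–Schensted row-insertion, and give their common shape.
P = [1, 3, 5] / [2, 4, 6] / [7, 8];  Q = [1, 2, 3] / [4, 5, 8] / [6, 7];  common shape = (3, 3, 2)

Row-insert the values π_1, π_2, … into P one at a time, bumping the leftmost entry strictly greater than the inserted value down to the next row. The recording tableau Q records, in position (i, j), the step at which that cell was added to P.
  Insert 2 (step 1): P = [2];  Q = [1]
  Insert 7 (step 2): P = [2, 7];  Q = [1, 2]
  Insert 8 (step 3): P = [2, 7, 8];  Q = [1, 2, 3]
  Insert 4 (step 4): P = [2, 4, 8] / [7];  Q = [1, 2, 3] / [4]
  Insert 6 (step 5): P = [2, 4, 6] / [7, 8];  Q = [1, 2, 3] / [4, 5]
  Insert 1 (step 6): P = [1, 4, 6] / [2, 8] / [7];  Q = [1, 2, 3] / [4, 5] / [6]
  Insert 3 (step 7): P = [1, 3, 6] / [2, 4] / [7, 8];  Q = [1, 2, 3] / [4, 5] / [6, 7]
  Insert 5 (step 8): P = [1, 3, 5] / [2, 4, 6] / [7, 8];  Q = [1, 2, 3] / [4, 5, 8] / [6, 7]
Final shape: (3, 3, 2).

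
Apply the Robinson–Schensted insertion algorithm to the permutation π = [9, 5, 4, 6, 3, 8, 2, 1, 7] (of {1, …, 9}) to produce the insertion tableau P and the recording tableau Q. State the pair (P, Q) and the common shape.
P = [1, 6, 7] / [2, 8] / [3] / [4] / [5] / [9];  Q = [1, 4, 6] / [2, 9] / [3] / [5] / [7] / [8];  common shape = (3, 2, 1, 1, 1, 1)

Row-insert the values π_1, π_2, … into P one at a time, bumping the leftmost entry strictly greater than the inserted value down to the next row. The recording tableau Q records, in position (i, j), the step at which that cell was added to P.
  Insert 9 (step 1): P = [9];  Q = [1]
  Insert 5 (step 2): P = [5] / [9];  Q = [1] / [2]
  Insert 4 (step 3): P = [4] / [5] / [9];  Q = [1] / [2] / [3]
  Insert 6 (step 4): P = [4, 6] / [5] / [9];  Q = [1, 4] / [2] / [3]
  Insert 3 (step 5): P = [3, 6] / [4] / [5] / [9];  Q = [1, 4] / [2] / [3] / [5]
  Insert 8 (step 6): P = [3, 6, 8] / [4] / [5] / [9];  Q = [1, 4, 6] / [2] / [3] / [5]
  Insert 2 (step 7): P = [2, 6, 8] / [3] / [4] / [5] / [9];  Q = [1, 4, 6] / [2] / [3] / [5] / [7]
  Insert 1 (step 8): P = [1, 6, 8] / [2] / [3] / [4] / [5] / [9];  Q = [1, 4, 6] / [2] / [3] / [5] / [7] / [8]
  Insert 7 (step 9): P = [1, 6, 7] / [2, 8] / [3] / [4] / [5] / [9];  Q = [1, 4, 6] / [2, 9] / [3] / [5] / [7] / [8]
Final shape: (3, 2, 1, 1, 1, 1).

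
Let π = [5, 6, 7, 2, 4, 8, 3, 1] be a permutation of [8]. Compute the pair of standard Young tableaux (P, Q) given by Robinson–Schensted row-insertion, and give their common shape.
P = [1, 3, 7, 8] / [2, 6] / [4] / [5];  Q = [1, 2, 3, 6] / [4, 5] / [7] / [8];  common shape = (4, 2, 1, 1)

Row-insert the values π_1, π_2, … into P one at a time, bumping the leftmost entry strictly greater than the inserted value down to the next row. The recording tableau Q records, in position (i, j), the step at which that cell was added to P.
  Insert 5 (step 1): P = [5];  Q = [1]
  Insert 6 (step 2): P = [5, 6];  Q = [1, 2]
  Insert 7 (step 3): P = [5, 6, 7];  Q = [1, 2, 3]
  Insert 2 (step 4): P = [2, 6, 7] / [5];  Q = [1, 2, 3] / [4]
  Insert 4 (step 5): P = [2, 4, 7] / [5, 6];  Q = [1, 2, 3] / [4, 5]
  Insert 8 (step 6): P = [2, 4, 7, 8] / [5, 6];  Q = [1, 2, 3, 6] / [4, 5]
  Insert 3 (step 7): P = [2, 3, 7, 8] / [4, 6] / [5];  Q = [1, 2, 3, 6] / [4, 5] / [7]
  Insert 1 (step 8): P = [1, 3, 7, 8] / [2, 6] / [4] / [5];  Q = [1, 2, 3, 6] / [4, 5] / [7] / [8]
Final shape: (4, 2, 1, 1).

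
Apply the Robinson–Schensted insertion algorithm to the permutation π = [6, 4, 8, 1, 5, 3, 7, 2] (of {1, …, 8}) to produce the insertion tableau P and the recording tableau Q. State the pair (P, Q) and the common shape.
P = [1, 2, 7] / [3, 5] / [4, 8] / [6];  Q = [1, 3, 7] / [2, 5] / [4, 6] / [8];  common shape = (3, 2, 2, 1)

Row-insert the values π_1, π_2, … into P one at a time, bumping the leftmost entry strictly greater than the inserted value down to the next row. The recording tableau Q records, in position (i, j), the step at which that cell was added to P.
  Insert 6 (step 1): P = [6];  Q = [1]
  Insert 4 (step 2): P = [4] / [6];  Q = [1] / [2]
  Insert 8 (step 3): P = [4, 8] / [6];  Q = [1, 3] / [2]
  Insert 1 (step 4): P = [1, 8] / [4] / [6];  Q = [1, 3] / [2] / [4]
  Insert 5 (step 5): P = [1, 5] / [4, 8] / [6];  Q = [1, 3] / [2, 5] / [4]
  Insert 3 (step 6): P = [1, 3] / [4, 5] / [6, 8];  Q = [1, 3] / [2, 5] / [4, 6]
  Insert 7 (step 7): P = [1, 3, 7] / [4, 5] / [6, 8];  Q = [1, 3, 7] / [2, 5] / [4, 6]
  Insert 2 (step 8): P = [1, 2, 7] / [3, 5] / [4, 8] / [6];  Q = [1, 3, 7] / [2, 5] / [4, 6] / [8]
Final shape: (3, 2, 2, 1).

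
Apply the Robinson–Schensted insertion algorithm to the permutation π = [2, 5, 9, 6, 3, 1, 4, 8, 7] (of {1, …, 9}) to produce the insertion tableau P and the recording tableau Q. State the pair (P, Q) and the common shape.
P = [1, 3, 4, 7] / [2, 6, 8] / [5] / [9];  Q = [1, 2, 3, 8] / [4, 7, 9] / [5] / [6];  common shape = (4, 3, 1, 1)

Row-insert the values π_1, π_2, … into P one at a time, bumping the leftmost entry strictly greater than the inserted value down to the next row. The recording tableau Q records, in position (i, j), the step at which that cell was added to P.
  Insert 2 (step 1): P = [2];  Q = [1]
  Insert 5 (step 2): P = [2, 5];  Q = [1, 2]
  Insert 9 (step 3): P = [2, 5, 9];  Q = [1, 2, 3]
  Insert 6 (step 4): P = [2, 5, 6] / [9];  Q = [1, 2, 3] / [4]
  Insert 3 (step 5): P = [2, 3, 6] / [5] / [9];  Q = [1, 2, 3] / [4] / [5]
  Insert 1 (step 6): P = [1, 3, 6] / [2] / [5] / [9];  Q = [1, 2, 3] / [4] / [5] / [6]
  Insert 4 (step 7): P = [1, 3, 4] / [2, 6] / [5] / [9];  Q = [1, 2, 3] / [4, 7] / [5] / [6]
  Insert 8 (step 8): P = [1, 3, 4, 8] / [2, 6] / [5] / [9];  Q = [1, 2, 3, 8] / [4, 7] / [5] / [6]
  Insert 7 (step 9): P = [1, 3, 4, 7] / [2, 6, 8] / [5] / [9];  Q = [1, 2, 3, 8] / [4, 7, 9] / [5] / [6]
Final shape: (4, 3, 1, 1).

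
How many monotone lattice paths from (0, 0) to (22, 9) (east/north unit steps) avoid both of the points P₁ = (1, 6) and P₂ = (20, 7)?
Number of paths = 14818567

Inclusion–exclusion. Total paths: C(31, 22) = 20160075. Through P₁: C(7, 1)·C(24, 21) = 14168. Through P₂: C(27, 20)·C(4, 2) = 5328180. Since P₁ is strictly southwest of P₂, a monotone path through both must visit P₁ then P₂; paths through both = C(7, 1)·C(20, 19)·C(4, 2) = 840. Avoid both = 20160075 − 14168 − 5328180 + 840 = 14818567.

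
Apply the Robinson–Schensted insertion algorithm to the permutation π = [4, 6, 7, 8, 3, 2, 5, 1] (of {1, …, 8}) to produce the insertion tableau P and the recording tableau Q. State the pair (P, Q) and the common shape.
P = [1, 5, 7, 8] / [2, 6] / [3] / [4];  Q = [1, 2, 3, 4] / [5, 7] / [6] / [8];  common shape = (4, 2, 1, 1)

Row-insert the values π_1, π_2, … into P one at a time, bumping the leftmost entry strictly greater than the inserted value down to the next row. The recording tableau Q records, in position (i, j), the step at which that cell was added to P.
  Insert 4 (step 1): P = [4];  Q = [1]
  Insert 6 (step 2): P = [4, 6];  Q = [1, 2]
  Insert 7 (step 3): P = [4, 6, 7];  Q = [1, 2, 3]
  Insert 8 (step 4): P = [4, 6, 7, 8];  Q = [1, 2, 3, 4]
  Insert 3 (step 5): P = [3, 6, 7, 8] / [4];  Q = [1, 2, 3, 4] / [5]
  Insert 2 (step 6): P = [2, 6, 7, 8] / [3] / [4];  Q = [1, 2, 3, 4] / [5] / [6]
  Insert 5 (step 7): P = [2, 5, 7, 8] / [3, 6] / [4];  Q = [1, 2, 3, 4] / [5, 7] / [6]
  Insert 1 (step 8): P = [1, 5, 7, 8] / [2, 6] / [3] / [4];  Q = [1, 2, 3, 4] / [5, 7] / [6] / [8]
Final shape: (4, 2, 1, 1).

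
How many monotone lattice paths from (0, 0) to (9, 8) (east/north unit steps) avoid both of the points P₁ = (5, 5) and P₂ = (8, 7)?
Number of paths = 7660

Inclusion–exclusion. Total paths: C(17, 9) = 24310. Through P₁: C(10, 5)·C(7, 4) = 8820. Through P₂: C(15, 8)·C(2, 1) = 12870. Since P₁ is strictly southwest of P₂, a monotone path through both must visit P₁ then P₂; paths through both = C(10, 5)·C(5, 3)·C(2, 1) = 5040. Avoid both = 24310 − 8820 − 12870 + 5040 = 7660.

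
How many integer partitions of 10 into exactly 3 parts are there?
p(10, 3 parts) = 8

Partitions of n into exactly k parts ↔ partitions of n − k into at most k parts (subtract 1 from each part). For n = 10, k = 3, the partitions are: 8+1+1, 7+2+1, 6+3+1, 6+2+2, 5+4+1, 5+3+2, 4+4+2, 4+3+3. Count = 8.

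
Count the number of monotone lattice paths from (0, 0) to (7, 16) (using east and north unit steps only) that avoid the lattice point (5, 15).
Number of paths = 198645

Total paths from (0, 0) to (7, 16): C(23, 7) = 245157. Paths through (5, 15): (paths (0, 0) → (5, 15)) × (paths (5, 15) → (7, 16)) = C(20, 5) · C(3, 2) = 15504 · 3 = 46512. Avoidance count = 245157 − 46512 = 198645.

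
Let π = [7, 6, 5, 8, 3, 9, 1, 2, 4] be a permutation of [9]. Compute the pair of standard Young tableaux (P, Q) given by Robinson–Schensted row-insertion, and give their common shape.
P = [1, 2, 4] / [3, 8, 9] / [5] / [6] / [7];  Q = [1, 4, 6] / [2, 8, 9] / [3] / [5] / [7];  common shape = (3, 3, 1, 1, 1)

Row-insert the values π_1, π_2, … into P one at a time, bumping the leftmost entry strictly greater than the inserted value down to the next row. The recording tableau Q records, in position (i, j), the step at which that cell was added to P.
  Insert 7 (step 1): P = [7];  Q = [1]
  Insert 6 (step 2): P = [6] / [7];  Q = [1] / [2]
  Insert 5 (step 3): P = [5] / [6] / [7];  Q = [1] / [2] / [3]
  Insert 8 (step 4): P = [5, 8] / [6] / [7];  Q = [1, 4] / [2] / [3]
  Insert 3 (step 5): P = [3, 8] / [5] / [6] / [7];  Q = [1, 4] / [2] / [3] / [5]
  Insert 9 (step 6): P = [3, 8, 9] / [5] / [6] / [7];  Q = [1, 4, 6] / [2] / [3] / [5]
  Insert 1 (step 7): P = [1, 8, 9] / [3] / [5] / [6] / [7];  Q = [1, 4, 6] / [2] / [3] / [5] / [7]
  Insert 2 (step 8): P = [1, 2, 9] / [3, 8] / [5] / [6] / [7];  Q = [1, 4, 6] / [2, 8] / [3] / [5] / [7]
  Insert 4 (step 9): P = [1, 2, 4] / [3, 8, 9] / [5] / [6] / [7];  Q = [1, 4, 6] / [2, 8, 9] / [3] / [5] / [7]
Final shape: (3, 3, 1, 1, 1).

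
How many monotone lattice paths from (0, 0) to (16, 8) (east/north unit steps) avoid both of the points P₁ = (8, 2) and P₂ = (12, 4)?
Number of paths = 520186

Inclusion–exclusion. Total paths: C(24, 16) = 735471. Through P₁: C(10, 8)·C(14, 8) = 135135. Through P₂: C(16, 12)·C(8, 4) = 127400. Since P₁ is strictly southwest of P₂, a monotone path through both must visit P₁ then P₂; paths through both = C(10, 8)·C(6, 4)·C(8, 4) = 47250. Avoid both = 735471 − 135135 − 127400 + 47250 = 520186.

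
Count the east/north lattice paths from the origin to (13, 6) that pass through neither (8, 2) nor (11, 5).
Number of paths = 11058

Inclusion–exclusion. Total paths: C(19, 13) = 27132. Through P₁: C(10, 8)·C(9, 5) = 5670. Through P₂: C(16, 11)·C(3, 2) = 13104. Since P₁ is strictly southwest of P₂, a monotone path through both must visit P₁ then P₂; paths through both = C(10, 8)·C(6, 3)·C(3, 2) = 2700. Avoid both = 27132 − 5670 − 13104 + 2700 = 11058.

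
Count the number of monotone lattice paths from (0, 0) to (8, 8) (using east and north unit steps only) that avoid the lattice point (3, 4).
Number of paths = 8460

Total paths from (0, 0) to (8, 8): C(16, 8) = 12870. Paths through (3, 4): (paths (0, 0) → (3, 4)) × (paths (3, 4) → (8, 8)) = C(7, 3) · C(9, 5) = 35 · 126 = 4410. Avoidance count = 12870 − 4410 = 8460.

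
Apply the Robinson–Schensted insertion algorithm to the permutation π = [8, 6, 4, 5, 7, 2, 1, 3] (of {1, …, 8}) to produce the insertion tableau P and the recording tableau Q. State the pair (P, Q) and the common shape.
P = [1, 3, 7] / [2, 5] / [4] / [6] / [8];  Q = [1, 4, 5] / [2, 8] / [3] / [6] / [7];  common shape = (3, 2, 1, 1, 1)

Row-insert the values π_1, π_2, … into P one at a time, bumping the leftmost entry strictly greater than the inserted value down to the next row. The recording tableau Q records, in position (i, j), the step at which that cell was added to P.
  Insert 8 (step 1): P = [8];  Q = [1]
  Insert 6 (step 2): P = [6] / [8];  Q = [1] / [2]
  Insert 4 (step 3): P = [4] / [6] / [8];  Q = [1] / [2] / [3]
  Insert 5 (step 4): P = [4, 5] / [6] / [8];  Q = [1, 4] / [2] / [3]
  Insert 7 (step 5): P = [4, 5, 7] / [6] / [8];  Q = [1, 4, 5] / [2] / [3]
  Insert 2 (step 6): P = [2, 5, 7] / [4] / [6] / [8];  Q = [1, 4, 5] / [2] / [3] / [6]
  Insert 1 (step 7): P = [1, 5, 7] / [2] / [4] / [6] / [8];  Q = [1, 4, 5] / [2] / [3] / [6] / [7]
  Insert 3 (step 8): P = [1, 3, 7] / [2, 5] / [4] / [6] / [8];  Q = [1, 4, 5] / [2, 8] / [3] / [6] / [7]
Final shape: (3, 2, 1, 1, 1).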